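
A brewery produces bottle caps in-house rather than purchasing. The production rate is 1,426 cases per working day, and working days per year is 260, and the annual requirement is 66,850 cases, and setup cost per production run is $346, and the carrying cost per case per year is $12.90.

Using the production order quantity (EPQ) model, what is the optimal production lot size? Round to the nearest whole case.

Daily demand d = 66,850/260 = 257.115; p = 1426; 1 − d/p = 0.81969
EPQ = √(2DS / (H(1 − d/p)))
    = √(2 × 66,850 × 346 / (12.9 × 0.81969)) ≈ 2,091.62

2,092 cases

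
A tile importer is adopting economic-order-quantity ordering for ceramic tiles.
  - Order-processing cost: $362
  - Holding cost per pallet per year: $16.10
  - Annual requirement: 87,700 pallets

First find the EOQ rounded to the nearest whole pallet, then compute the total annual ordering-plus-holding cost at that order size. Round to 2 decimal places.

Q* = √(2·D·S / H) = √(2·87,700·362 / 16.1) = √3,943,776.4 ≈ 1,985.89 → Q = 1,986 pallets
Orders/yr = 87,700/1,986 = 44.159; ordering cost = 44.159 × $362 = $15,985.60
Average inventory = 1,986/2 = 993; holding cost = 993 × $16.1 = $15,987.30
Total = $15,985.60 + $15,987.30 = $31,972.90

$31,972.90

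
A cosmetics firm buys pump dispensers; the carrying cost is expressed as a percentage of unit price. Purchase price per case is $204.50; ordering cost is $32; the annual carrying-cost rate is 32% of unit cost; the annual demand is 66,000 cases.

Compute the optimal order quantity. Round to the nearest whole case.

254 cases

Carrying cost H = $204.5 × 32% = $65.4400/case/yr
EOQ = √(2DS/H) = √(2 × 66,000 × 32 / 65.44)
    = √(64,547.68) ≈ 254.06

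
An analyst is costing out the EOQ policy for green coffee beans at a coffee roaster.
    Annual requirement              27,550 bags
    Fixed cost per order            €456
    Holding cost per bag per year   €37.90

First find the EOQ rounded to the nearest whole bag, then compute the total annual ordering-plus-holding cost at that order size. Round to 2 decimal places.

€30,858.72

Q* = √(2·D·S / H) = √(2·27,550·456 / 37.9) = √662,944.6 ≈ 814.21 → Q = 814 bags
Orders/yr = 27,550/814 = 33.845; ordering cost = 33.845 × €456 = €15,433.42
Average inventory = 814/2 = 407; holding cost = 407 × €37.9 = €15,425.30
Total = €15,433.42 + €15,425.30 = €30,858.72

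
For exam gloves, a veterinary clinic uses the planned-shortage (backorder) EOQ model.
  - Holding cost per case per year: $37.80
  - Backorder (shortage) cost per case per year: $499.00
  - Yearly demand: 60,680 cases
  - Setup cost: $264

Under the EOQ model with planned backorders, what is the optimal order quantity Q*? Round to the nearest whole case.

955 cases

Q* = √(2DS/H) · √((H + b)/b)
   = √(2 × 60,680 × 264 / 37.8) · √((37.8 + 499) / 499)
   = 920.648 × 1.0372 ≈ 954.88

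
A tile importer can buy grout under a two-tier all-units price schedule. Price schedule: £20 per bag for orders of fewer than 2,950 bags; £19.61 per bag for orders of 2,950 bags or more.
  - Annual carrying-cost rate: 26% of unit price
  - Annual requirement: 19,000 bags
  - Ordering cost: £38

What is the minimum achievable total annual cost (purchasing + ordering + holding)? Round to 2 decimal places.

H₁ = 26%×£20 = £5.2000;  H₂ = 26%×£19.61 = £5.0986
EOQ₁ = √(2×19,000×38/5.2000) = 526.97  (< 2,950, feasible at tier 1)
EOQ₂ = √(2×19,000×38/5.0986) = 532.18  (< 2,950 → use Q = 2,950 at tier-2 price)
TC(tier 1 (EOQ₁), Q≈527.0) = £382,740.22
TC(tier 2, Q≈2,950.0) = £380,355.18
Minimum at tier 2: £380,355.18

£380,355.18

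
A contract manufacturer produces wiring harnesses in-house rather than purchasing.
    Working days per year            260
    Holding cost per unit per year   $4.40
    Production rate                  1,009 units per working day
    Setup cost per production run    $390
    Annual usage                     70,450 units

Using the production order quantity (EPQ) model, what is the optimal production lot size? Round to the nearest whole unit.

4,132 units

d = 70,450/260 = 270.9615 units/day;  effective holding cost H(1 − d/p) = 4.4·(1 − 270.9615/1009) = 3.21840
Q* = √(2DS / H_eff) = √(2·70,450·390 / 3.21840) ≈ 4,132.07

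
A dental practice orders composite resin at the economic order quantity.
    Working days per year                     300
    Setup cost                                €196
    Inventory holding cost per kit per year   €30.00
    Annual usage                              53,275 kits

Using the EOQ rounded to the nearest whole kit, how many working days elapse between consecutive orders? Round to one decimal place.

4.7 days

Optimal lot size Q* = (2 × 53,275 × €196 / €30)^½ ≈ 834.34 → Q = 834 kits
Days between orders = 300 / (D/Q) = 300 / 63.879 ≈ 4.696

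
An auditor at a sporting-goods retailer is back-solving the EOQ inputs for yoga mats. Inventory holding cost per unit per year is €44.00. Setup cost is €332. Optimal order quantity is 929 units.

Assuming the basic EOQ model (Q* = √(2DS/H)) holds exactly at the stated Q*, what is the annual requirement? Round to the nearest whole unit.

57,189 units per year

From Q* = √(2DS/H) ⇒ Q*² = 2DS/H.
D = Q²H / (2S) = 929² × 44 / (2 × 332) = 57,189.46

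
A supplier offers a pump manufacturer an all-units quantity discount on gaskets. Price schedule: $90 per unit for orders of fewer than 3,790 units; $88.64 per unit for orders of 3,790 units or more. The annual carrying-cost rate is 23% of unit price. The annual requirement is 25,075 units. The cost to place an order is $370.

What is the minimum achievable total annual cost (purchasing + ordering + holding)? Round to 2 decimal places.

H₁ = 23%×$90 = $20.7000;  H₂ = 23%×$88.64 = $20.3872
EOQ₁ = √(2×25,075×370/20.7000) = 946.78  (< 3,790, feasible at tier 1)
EOQ₂ = √(2×25,075×370/20.3872) = 954.02  (< 3,790 → use Q = 3,790 at tier-2 price)
TC(tier 1 (EOQ₁), Q≈946.8) = $2,276,348.44
TC(tier 2, Q≈3,790.0) = $2,263,729.70
Minimum at tier 2: $2,263,729.70

$2,263,729.70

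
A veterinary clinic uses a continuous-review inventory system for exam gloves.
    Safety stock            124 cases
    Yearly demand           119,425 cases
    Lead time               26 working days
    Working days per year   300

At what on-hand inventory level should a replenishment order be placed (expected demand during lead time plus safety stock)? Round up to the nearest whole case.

Daily demand d = 119,425 / 300 = 398.083 cases/day
Demand during lead time = 398.083 × 26 = 10,350.17
Reorder point = 10,350.17 + 124 = 10,474.17 → round up

10,475 cases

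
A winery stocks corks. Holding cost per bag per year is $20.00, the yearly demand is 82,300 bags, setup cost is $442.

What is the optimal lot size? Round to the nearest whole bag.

EOQ = √(2DS/H) = √(2 × 82,300 × 442 / 20)
    = √(3,637,660.00) ≈ 1,907.27

1,907 bags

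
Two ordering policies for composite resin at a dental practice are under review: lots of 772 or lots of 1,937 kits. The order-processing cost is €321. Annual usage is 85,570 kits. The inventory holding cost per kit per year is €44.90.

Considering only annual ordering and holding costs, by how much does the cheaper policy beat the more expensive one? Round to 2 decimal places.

TC(Q) = (D/Q)S + (Q/2)H
TC(772) = (85,570/772)×321 + (772/2)×44.9 = €52,911.67
TC(1,937) = (85,570/1,937)×321 + (1,937/2)×44.9 = €57,666.33
Cheaper: Q = 772.  Difference = €4,754.65

€4,754.65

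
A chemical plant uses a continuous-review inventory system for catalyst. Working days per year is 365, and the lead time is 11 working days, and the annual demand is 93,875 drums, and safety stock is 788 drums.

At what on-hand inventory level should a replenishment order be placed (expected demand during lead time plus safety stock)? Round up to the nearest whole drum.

3,618 drums

Daily demand d = 93,875 / 365 = 257.192 drums/day
Demand during lead time = 257.192 × 11 = 2,829.11
Reorder point = 2,829.11 + 788 = 3,617.11 → round up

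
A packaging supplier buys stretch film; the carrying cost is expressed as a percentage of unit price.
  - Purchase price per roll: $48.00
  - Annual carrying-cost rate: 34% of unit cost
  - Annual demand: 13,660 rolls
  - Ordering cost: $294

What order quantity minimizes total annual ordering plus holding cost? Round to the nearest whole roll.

702 rolls

H = i·C = 0.34 × $48 = $16.3200 per roll-year
Optimal lot size Q* = (2 × 13,660 × $294 / $16.32)^½ ≈ 701.54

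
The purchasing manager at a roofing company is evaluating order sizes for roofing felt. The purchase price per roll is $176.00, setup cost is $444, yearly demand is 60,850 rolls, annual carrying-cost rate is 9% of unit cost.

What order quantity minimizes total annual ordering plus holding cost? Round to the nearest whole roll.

1,847 rolls

H = i·C = 0.09 × $176 = $15.8400 per roll-year
EOQ = √(2DS/H) = √(2 × 60,850 × 444 / 15.84)
    = √(3,411,287.88) ≈ 1,846.97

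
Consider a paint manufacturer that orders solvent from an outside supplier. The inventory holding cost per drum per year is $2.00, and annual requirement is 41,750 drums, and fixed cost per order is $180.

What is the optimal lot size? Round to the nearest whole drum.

2DS/H = 2·41,750·180/2 = 7,515,000.00
EOQ = √7,515,000.00 ≈ 2,741.35

2,741 drums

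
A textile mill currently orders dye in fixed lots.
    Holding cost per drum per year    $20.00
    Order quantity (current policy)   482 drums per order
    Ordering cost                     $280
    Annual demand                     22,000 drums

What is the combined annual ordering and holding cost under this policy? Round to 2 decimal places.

Ordering: D/Q × S = 22,000/482 × $280 = $12,780.08
Holding:  Q/2 × H = 482/2 × $20 = $4,820.00
Total = $12,780.08 + $4,820.00 = $17,600.08

$17,600.08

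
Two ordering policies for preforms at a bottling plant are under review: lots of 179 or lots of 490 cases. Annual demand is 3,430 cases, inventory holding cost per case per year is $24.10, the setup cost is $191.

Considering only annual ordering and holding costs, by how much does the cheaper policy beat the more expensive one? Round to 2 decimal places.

Annual cost at Q: ordering D·S/Q plus holding Q·H/2.
TC(179) = (3,430/179)×191 + (179/2)×24.1 = $5,816.89
TC(490) = (3,430/490)×191 + (490/2)×24.1 = $7,241.50
Lots of 179 are cheaper by $1,424.61.

$1,424.61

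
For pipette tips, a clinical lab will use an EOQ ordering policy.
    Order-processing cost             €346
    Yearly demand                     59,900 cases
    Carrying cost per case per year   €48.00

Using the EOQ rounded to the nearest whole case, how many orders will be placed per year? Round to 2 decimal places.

EOQ = √(2DS/H) = √(2 × 59,900 × 346 / 48)
    = √(863,558.33) ≈ 929.28 → Q = 929
N = D/Q = 59,900/929 ≈ 64.478 orders/yr

64.48 orders per year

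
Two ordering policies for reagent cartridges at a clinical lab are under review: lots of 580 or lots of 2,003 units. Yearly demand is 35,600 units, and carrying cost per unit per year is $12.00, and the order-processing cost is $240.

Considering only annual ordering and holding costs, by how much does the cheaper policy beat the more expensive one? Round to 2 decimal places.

$1,927.43

Annual cost at Q: ordering D·S/Q plus holding Q·H/2.
TC(580) = (35,600/580)×240 + (580/2)×12 = $18,211.03
TC(2,003) = (35,600/2,003)×240 + (2,003/2)×12 = $16,283.60
|ΔTC| = |$18,211.03 − $16,283.60| = $1,927.43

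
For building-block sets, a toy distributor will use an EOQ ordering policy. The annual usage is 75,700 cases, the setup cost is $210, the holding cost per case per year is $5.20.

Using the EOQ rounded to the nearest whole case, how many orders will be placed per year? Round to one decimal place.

30.6 orders per year

Optimal lot size Q* = (2 × 75,700 × $210 / $5.2)^½ ≈ 2,472.70 → Q = 2,473
Orders per year = D/Q = 75,700 / 2,473 = 30.611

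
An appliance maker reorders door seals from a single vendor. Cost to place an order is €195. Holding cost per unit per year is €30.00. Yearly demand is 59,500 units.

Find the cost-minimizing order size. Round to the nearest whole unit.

879 units

2DS/H = 2·59,500·195/30 = 773,500.00
EOQ = √773,500.00 ≈ 879.49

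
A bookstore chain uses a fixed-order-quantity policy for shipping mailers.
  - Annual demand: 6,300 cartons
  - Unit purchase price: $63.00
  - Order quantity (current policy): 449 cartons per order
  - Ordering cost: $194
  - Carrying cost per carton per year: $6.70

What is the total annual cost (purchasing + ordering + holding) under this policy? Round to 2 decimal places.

Ordering: D/Q × S = 6,300/449 × $194 = $2,722.05
Holding:  Q/2 × H = 449/2 × $6.7 = $1,504.15
Purchase cost = D·C = 6,300 × 63 = $396,900.00
Total = $2,722.05 + $1,504.15 + $396,900.00 = $401,126.20

$401,126.20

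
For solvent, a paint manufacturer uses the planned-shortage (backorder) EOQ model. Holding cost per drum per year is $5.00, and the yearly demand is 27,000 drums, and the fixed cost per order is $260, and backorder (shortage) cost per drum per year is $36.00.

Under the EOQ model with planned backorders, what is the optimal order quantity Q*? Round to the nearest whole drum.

Basic EOQ = √(2·27,000·260/5) = 1,675.709
Backorder adjustment √((H+b)/b) = √((5+36)/36) = 1.0672
Q* = 1,675.709 × 1.0672 ≈ 1,788.30

1,788 drums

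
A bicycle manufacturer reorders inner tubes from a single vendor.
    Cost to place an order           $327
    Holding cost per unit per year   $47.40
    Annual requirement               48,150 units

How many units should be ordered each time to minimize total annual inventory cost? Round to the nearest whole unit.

815 units

EOQ = √(2DS/H) = √(2 × 48,150 × 327 / 47.4)
    = √(664,348.10) ≈ 815.08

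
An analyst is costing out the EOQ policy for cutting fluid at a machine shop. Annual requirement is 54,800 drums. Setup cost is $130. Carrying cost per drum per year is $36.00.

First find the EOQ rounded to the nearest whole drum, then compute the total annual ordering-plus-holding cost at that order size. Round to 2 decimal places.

$22,647.91

Optimal lot size Q* = (2 × 54,800 × $130 / $36)^½ ≈ 629.11 → Q = 629 drums
Annual ordering cost = (D/Q)·S = (54,800/629) × 130 = $11,325.91
Annual holding cost  = (Q/2)·H = (629/2) × 36 = $11,322.00
Total = $11,325.91 + $11,322.00 = $22,647.91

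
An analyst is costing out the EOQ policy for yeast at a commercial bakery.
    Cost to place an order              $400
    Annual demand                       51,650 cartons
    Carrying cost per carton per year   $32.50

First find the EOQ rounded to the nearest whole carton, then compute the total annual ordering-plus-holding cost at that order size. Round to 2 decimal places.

$36,645.60

Optimal lot size Q* = (2 × 51,650 × $400 / $32.5)^½ ≈ 1,127.56 → Q = 1,128 cartons
Ordering: D/Q × S = 51,650/1,128 × $400 = $18,315.60
Holding:  Q/2 × H = 1,128/2 × $32.5 = $18,330.00
Total = $18,315.60 + $18,330.00 = $36,645.60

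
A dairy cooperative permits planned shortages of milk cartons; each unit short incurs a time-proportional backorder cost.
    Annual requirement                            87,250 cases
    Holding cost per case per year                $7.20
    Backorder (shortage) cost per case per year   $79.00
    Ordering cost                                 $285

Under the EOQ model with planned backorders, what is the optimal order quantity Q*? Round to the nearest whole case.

2,745 cases

Q* = √(2DS/H) · √((H + b)/b)
   = √(2 × 87,250 × 285 / 7.2) · √((7.2 + 79) / 79)
   = 2,628.173 × 1.0446 ≈ 2,745.33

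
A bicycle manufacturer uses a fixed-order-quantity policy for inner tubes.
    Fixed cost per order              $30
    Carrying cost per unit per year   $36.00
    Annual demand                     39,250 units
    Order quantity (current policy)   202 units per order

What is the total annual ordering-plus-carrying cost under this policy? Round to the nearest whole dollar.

Ordering: D/Q × S = 39,250/202 × $30 = $5,829.21
Holding:  Q/2 × H = 202/2 × $36 = $3,636.00
Total = $5,829.21 + $3,636.00 = $9,465.21

$9,465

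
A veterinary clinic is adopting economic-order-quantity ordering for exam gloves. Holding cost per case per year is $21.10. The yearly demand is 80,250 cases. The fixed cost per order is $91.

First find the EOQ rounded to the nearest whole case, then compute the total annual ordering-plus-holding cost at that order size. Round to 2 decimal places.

Q* = √(2·D·S / H) = √(2·80,250·91 / 21.1) = √692,203.8 ≈ 831.99 → Q = 832 cases
Orders/yr = 80,250/832 = 96.454; ordering cost = 96.454 × $91 = $8,777.34
Average inventory = 832/2 = 416; holding cost = 416 × $21.1 = $8,777.60
Total = $8,777.34 + $8,777.60 = $17,554.94

$17,554.94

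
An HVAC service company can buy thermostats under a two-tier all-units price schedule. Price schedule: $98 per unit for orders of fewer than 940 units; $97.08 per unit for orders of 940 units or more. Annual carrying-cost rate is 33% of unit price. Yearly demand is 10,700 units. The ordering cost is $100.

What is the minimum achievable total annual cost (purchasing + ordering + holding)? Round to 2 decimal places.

$1,054,951.41

H₁ = 33%×$98 = $32.3400;  H₂ = 33%×$97.08 = $32.0364
EOQ₁ = √(2×10,700×100/32.3400) = 257.24  (< 940, feasible at tier 1)
EOQ₂ = √(2×10,700×100/32.0364) = 258.46  (< 940 → use Q = 940 at tier-2 price)
TC(tier 1 (EOQ₁), Q≈257.2) = $1,056,919.11
TC(tier 2, Q≈940.0) = $1,054,951.41
Minimum at tier 2: $1,054,951.41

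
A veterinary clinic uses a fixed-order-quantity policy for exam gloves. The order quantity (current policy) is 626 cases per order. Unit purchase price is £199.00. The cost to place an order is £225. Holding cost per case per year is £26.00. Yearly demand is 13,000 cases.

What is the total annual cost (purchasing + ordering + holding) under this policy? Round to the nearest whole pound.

£2,599,811

Annual ordering cost = (D/Q)·S = (13,000/626) × 225 = £4,672.52
Annual holding cost  = (Q/2)·H = (626/2) × 26 = £8,138.00
Purchase cost = D·C = 13,000 × 199 = £2,587,000.00
Total = £4,672.52 + £8,138.00 + £2,587,000.00 = £2,599,810.52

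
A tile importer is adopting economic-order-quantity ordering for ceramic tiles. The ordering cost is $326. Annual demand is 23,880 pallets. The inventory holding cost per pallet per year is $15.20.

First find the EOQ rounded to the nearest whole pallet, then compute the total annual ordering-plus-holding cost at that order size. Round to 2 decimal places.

Q* = √(2·D·S / H) = √(2·23,880·326 / 15.2) = √1,024,326.3 ≈ 1,012.09 → Q = 1,012 pallets
Orders/yr = 23,880/1,012 = 23.597; ordering cost = 23.597 × $326 = $7,692.57
Average inventory = 1,012/2 = 506; holding cost = 506 × $15.2 = $7,691.20
Total = $7,692.57 + $7,691.20 = $15,383.77

$15,383.77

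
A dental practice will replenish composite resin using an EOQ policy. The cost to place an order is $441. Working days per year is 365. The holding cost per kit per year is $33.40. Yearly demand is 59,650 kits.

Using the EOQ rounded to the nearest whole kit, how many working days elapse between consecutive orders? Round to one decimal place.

7.7 days

EOQ = √(2DS/H) = √(2 × 59,650 × 441 / 33.4)
    = √(1,575,188.62) ≈ 1,255.07 → Q = 1,255 kits
T = Q/D × 365 days = 1,255/59,650 × 365 = 7.679 days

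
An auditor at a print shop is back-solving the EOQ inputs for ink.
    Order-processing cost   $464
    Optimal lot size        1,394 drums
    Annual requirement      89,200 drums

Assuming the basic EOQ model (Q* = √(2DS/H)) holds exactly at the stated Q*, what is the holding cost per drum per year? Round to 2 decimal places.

Since Q* = (2DS/H)^½, squaring gives Q*²·H = 2DS.
H = 2DS / Q² = 2 × 89,200 × 464 / 1,394² = 42.5978

$42.60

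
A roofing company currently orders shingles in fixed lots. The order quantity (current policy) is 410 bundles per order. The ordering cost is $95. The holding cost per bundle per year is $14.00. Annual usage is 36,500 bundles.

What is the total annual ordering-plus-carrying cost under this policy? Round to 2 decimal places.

Orders/yr = 36,500/410 = 89.024; ordering cost = 89.024 × $95 = $8,457.32
Average inventory = 410/2 = 205; holding cost = 205 × $14 = $2,870.00
Total = $8,457.32 + $2,870.00 = $11,327.32

$11,327.32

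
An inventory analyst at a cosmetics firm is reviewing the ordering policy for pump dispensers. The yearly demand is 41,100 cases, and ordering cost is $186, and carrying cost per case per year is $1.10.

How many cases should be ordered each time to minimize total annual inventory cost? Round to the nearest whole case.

3,728 cases

2DS/H = 2·41,100·186/1.1 = 13,899,272.73
EOQ = √13,899,272.73 ≈ 3,728.17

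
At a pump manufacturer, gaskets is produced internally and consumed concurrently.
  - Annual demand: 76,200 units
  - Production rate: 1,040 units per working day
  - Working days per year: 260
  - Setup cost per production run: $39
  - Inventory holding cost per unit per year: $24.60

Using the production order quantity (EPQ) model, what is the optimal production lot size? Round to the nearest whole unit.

580 units

Daily demand d = 76,200/260 = 293.077; p = 1040; 1 − d/p = 0.71820
EPQ = √(2DS / (H(1 − d/p)))
    = √(2 × 76,200 × 39 / (24.6 × 0.71820)) ≈ 580.01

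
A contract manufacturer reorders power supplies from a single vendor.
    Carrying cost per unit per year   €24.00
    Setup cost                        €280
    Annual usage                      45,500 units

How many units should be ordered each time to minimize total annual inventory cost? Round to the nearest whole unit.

1,030 units

EOQ = √(2DS/H) = √(2 × 45,500 × 280 / 24)
    = √(1,061,666.67) ≈ 1,030.37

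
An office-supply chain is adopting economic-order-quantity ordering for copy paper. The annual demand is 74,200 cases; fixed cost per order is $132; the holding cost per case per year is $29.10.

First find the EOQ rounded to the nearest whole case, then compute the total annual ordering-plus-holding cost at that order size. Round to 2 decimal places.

$23,875.39

Q* = √(2·D·S / H) = √(2·74,200·132 / 29.1) = √673,154.6 ≈ 820.46 → Q = 820 cases
Orders/yr = 74,200/820 = 90.488; ordering cost = 90.488 × $132 = $11,944.39
Average inventory = 820/2 = 410; holding cost = 410 × $29.1 = $11,931.00
Total = $11,944.39 + $11,931.00 = $23,875.39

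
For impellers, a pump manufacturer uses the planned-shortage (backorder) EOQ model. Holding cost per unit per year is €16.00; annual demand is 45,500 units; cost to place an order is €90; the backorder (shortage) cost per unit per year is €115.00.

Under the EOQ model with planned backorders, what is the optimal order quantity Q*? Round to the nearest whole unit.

Q* = √(2DS/H) · √((H + b)/b)
   = √(2 × 45,500 × 90 / 16) · √((16 + 115) / 115)
   = 715.454 × 1.0673 ≈ 763.60

764 units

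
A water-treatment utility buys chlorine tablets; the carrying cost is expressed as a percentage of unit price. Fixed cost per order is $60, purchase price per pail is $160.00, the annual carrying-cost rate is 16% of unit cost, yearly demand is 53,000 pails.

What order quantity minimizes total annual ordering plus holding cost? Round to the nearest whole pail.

Holding cost per pail per year: H = 16% × $160 = $25.6000
2DS/H = 2·53,000·60/25.6 = 248,437.50
EOQ = √248,437.50 ≈ 498.44

498 pails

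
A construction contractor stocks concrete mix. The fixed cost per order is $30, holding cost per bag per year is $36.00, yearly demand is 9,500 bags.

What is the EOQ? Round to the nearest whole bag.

126 bags

Q* = √(2·D·S / H) = √(2·9,500·30 / 36) = √15,833.3 ≈ 125.83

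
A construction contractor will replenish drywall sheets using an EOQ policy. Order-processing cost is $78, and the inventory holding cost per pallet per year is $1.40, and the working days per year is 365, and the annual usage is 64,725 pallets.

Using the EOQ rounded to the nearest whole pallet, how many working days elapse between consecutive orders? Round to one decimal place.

EOQ = √(2DS/H) = √(2 × 64,725 × 78 / 1.4)
    = √(7,212,214.29) ≈ 2,685.56 → Q = 2,686 pallets
Days between orders = 365 / (D/Q) = 365 / 24.097 ≈ 15.147

15.1 days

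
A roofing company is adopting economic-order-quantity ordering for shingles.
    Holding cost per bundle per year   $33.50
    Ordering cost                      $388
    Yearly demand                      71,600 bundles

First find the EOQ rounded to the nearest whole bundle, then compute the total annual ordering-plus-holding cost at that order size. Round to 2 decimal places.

Optimal lot size Q* = (2 × 71,600 × $388 / $33.5)^½ ≈ 1,287.85 → Q = 1,288 bundles
Orders/yr = 71,600/1,288 = 55.590; ordering cost = 55.590 × $388 = $21,568.94
Average inventory = 1,288/2 = 644; holding cost = 644 × $33.5 = $21,574.00
Total = $21,568.94 + $21,574.00 = $43,142.94

$43,142.94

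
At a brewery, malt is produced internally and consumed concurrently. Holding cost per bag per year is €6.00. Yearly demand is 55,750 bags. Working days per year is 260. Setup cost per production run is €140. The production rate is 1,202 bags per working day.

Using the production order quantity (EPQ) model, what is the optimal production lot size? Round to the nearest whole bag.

1,779 bags

Daily demand d = 55,750/260 = 214.423; p = 1202; 1 − d/p = 0.82161
EPQ = √(2DS / (H(1 − d/p)))
    = √(2 × 55,750 × 140 / (6 × 0.82161)) ≈ 1,779.48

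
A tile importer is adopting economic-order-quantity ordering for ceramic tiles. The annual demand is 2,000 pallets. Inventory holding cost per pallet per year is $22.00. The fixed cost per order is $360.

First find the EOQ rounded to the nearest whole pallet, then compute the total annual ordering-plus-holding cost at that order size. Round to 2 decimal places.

2DS/H = 2·2,000·360/22 = 65,454.55
EOQ = √65,454.55 ≈ 255.84 → Q = 256 pallets
Ordering: D/Q × S = 2,000/256 × $360 = $2,812.50
Holding:  Q/2 × H = 256/2 × $22 = $2,816.00
Total = $2,812.50 + $2,816.00 = $5,628.50

$5,628.50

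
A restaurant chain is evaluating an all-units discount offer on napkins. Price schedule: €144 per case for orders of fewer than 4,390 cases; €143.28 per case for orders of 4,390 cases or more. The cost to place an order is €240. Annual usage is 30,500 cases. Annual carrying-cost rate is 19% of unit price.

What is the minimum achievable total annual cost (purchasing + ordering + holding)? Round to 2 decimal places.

€4,412,013.76

H₁ = 19%×€144 = €27.3600;  H₂ = 19%×€143.28 = €27.2232
EOQ₁ = √(2×30,500×240/27.3600) = 731.50  (< 4,390, feasible at tier 1)
EOQ₂ = √(2×30,500×240/27.2232) = 733.33  (< 4,390 → use Q = 4,390 at tier-2 price)
TC(tier 1 (EOQ₁), Q≈731.5) = €4,412,013.76
TC(tier 2, Q≈4,390.0) = €4,431,462.35
Minimum at tier 1 (EOQ₁): €4,412,013.76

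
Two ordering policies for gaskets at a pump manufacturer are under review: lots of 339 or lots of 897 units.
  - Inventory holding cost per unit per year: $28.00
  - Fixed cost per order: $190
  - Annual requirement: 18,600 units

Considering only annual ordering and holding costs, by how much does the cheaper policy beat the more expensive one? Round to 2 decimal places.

For each Q, cost = (D/Q)·S + (Q/2)·H.
TC(339) = (18,600/339)×190 + (339/2)×28 = $15,170.78
TC(897) = (18,600/897)×190 + (897/2)×28 = $16,497.80
Cheaper: Q = 339.  Difference = $1,327.02

$1,327.02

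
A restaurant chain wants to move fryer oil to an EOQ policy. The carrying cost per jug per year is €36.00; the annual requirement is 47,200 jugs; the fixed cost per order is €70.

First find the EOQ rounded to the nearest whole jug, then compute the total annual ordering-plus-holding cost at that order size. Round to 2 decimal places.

€15,423.63

Q* = √(2·D·S / H) = √(2·47,200·70 / 36) = √183,555.6 ≈ 428.43 → Q = 428 jugs
Annual ordering cost = (D/Q)·S = (47,200/428) × 70 = €7,719.63
Annual holding cost  = (Q/2)·H = (428/2) × 36 = €7,704.00
Total = €7,719.63 + €7,704.00 = €15,423.63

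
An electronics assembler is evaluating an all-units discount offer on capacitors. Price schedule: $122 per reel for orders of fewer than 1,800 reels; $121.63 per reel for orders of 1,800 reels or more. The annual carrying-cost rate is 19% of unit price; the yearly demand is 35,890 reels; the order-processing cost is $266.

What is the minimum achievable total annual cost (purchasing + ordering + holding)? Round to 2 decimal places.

$4,391,403.17

H₁ = 19%×$122 = $23.1800;  H₂ = 19%×$121.63 = $23.1097
EOQ₁ = √(2×35,890×266/23.1800) = 907.58  (< 1,800, feasible at tier 1)
EOQ₂ = √(2×35,890×266/23.1097) = 908.96  (< 1,800 → use Q = 1,800 at tier-2 price)
TC(tier 1 (EOQ₁), Q≈907.6) = $4,399,617.75
TC(tier 2, Q≈1,800.0) = $4,391,403.17
Minimum at tier 2: $4,391,403.17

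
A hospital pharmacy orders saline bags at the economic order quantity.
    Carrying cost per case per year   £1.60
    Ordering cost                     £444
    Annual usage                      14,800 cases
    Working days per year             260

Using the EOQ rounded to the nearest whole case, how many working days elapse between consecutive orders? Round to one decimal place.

50.3 days

EOQ = √(2DS/H) = √(2 × 14,800 × 444 / 1.6)
    = √(8,214,000.00) ≈ 2,866.01 → Q = 2,866 cases
Days between orders = 260 / (D/Q) = 260 / 5.164 ≈ 50.349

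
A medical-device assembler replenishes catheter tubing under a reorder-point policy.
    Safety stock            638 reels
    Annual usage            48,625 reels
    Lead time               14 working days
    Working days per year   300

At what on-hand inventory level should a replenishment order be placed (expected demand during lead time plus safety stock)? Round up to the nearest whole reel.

2,908 reels

Daily demand d = 48,625 / 300 = 162.083 reels/day
Demand during lead time = 162.083 × 14 = 2,269.17
Reorder point = 2,269.17 + 638 = 2,907.17 → round up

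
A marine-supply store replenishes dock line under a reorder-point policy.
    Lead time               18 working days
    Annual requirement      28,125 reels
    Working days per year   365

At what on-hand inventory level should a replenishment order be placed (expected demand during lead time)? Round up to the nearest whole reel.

1,387 reels

Daily demand d = 28,125 / 365 = 77.055 reels/day
Demand during lead time = 77.055 × 18 = 1,386.99
Reorder point = 1,386.99 → round up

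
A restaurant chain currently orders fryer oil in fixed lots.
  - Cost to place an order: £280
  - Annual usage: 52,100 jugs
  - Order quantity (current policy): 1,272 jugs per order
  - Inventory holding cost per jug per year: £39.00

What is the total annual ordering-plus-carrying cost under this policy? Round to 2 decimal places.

£36,272.55

Annual ordering cost = (D/Q)·S = (52,100/1,272) × 280 = £11,468.55
Annual holding cost  = (Q/2)·H = (1,272/2) × 39 = £24,804.00
Total = £11,468.55 + £24,804.00 = £36,272.55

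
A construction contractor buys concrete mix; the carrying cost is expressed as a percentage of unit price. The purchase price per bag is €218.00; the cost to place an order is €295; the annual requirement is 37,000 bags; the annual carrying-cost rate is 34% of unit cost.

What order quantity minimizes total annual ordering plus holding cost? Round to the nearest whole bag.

543 bags

Holding cost per bag per year: H = 34% × €218 = €74.1200
Optimal lot size Q* = (2 × 37,000 × €295 / €74.12)^½ ≈ 542.70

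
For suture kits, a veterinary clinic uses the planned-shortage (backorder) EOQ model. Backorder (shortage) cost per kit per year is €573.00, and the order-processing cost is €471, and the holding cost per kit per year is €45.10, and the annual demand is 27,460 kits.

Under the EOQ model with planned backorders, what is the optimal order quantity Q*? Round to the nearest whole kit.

Q* = √(2DS/H) · √((H + b)/b)
   = √(2 × 27,460 × 471 / 45.1) · √((45.1 + 573) / 573)
   = 757.334 × 1.0386 ≈ 786.57

787 kits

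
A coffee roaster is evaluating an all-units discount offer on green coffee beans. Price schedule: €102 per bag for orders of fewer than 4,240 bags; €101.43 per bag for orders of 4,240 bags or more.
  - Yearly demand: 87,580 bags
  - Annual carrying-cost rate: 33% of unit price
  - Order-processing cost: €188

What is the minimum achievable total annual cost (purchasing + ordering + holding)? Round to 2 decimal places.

H₁ = 33%×€102 = €33.6600;  H₂ = 33%×€101.43 = €33.4719
EOQ₁ = √(2×87,580×188/33.6600) = 989.10  (< 4,240, feasible at tier 1)
EOQ₂ = √(2×87,580×188/33.4719) = 991.87  (< 4,240 → use Q = 4,240 at tier-2 price)
TC(tier 1 (EOQ₁), Q≈989.1) = €8,966,453.04
TC(tier 2, Q≈4,240.0) = €8,958,083.09
Minimum at tier 2: €8,958,083.09

€8,958,083.09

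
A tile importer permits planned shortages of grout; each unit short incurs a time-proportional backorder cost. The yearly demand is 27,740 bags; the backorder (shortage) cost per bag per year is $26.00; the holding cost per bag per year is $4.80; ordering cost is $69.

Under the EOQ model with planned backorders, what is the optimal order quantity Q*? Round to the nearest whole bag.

Basic EOQ = √(2·27,740·69/4.8) = 893.043
Backorder adjustment √((H+b)/b) = √((4.8+26)/26) = 1.0884
Q* = 893.043 × 1.0884 ≈ 971.99

972 bags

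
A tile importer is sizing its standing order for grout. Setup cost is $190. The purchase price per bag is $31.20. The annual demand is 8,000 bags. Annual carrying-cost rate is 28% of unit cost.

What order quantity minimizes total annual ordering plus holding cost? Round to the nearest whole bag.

Carrying cost H = $31.2 × 28% = $8.7360/bag/yr
Q* = √(2·D·S / H) = √(2·8,000·190 / 8.736) = √347,985.3 ≈ 589.90

590 bags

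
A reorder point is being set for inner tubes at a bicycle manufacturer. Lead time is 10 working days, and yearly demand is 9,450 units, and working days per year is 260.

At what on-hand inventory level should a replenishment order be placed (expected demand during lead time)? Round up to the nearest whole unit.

364 units

Daily demand d = 9,450 / 260 = 36.346 units/day
Demand during lead time = 36.346 × 10 = 363.46
Reorder point = 363.46 → round up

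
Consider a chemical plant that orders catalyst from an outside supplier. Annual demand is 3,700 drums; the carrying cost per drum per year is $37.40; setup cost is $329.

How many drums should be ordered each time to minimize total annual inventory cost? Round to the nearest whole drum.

Optimal lot size Q* = (2 × 3,700 × $329 / $37.4)^½ ≈ 255.14

255 drums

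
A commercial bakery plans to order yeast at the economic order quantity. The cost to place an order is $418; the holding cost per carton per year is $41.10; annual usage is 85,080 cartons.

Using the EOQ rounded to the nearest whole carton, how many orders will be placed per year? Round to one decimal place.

64.7 orders per year

Optimal lot size Q* = (2 × 85,080 × $418 / $41.1)^½ ≈ 1,315.52 → Q = 1,316
N = D/Q = 85,080/1,316 ≈ 64.650 orders/yr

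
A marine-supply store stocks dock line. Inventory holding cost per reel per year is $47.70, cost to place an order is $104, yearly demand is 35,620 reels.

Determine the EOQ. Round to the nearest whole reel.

394 reels

EOQ = √(2DS/H) = √(2 × 35,620 × 104 / 47.7)
    = √(155,324.11) ≈ 394.11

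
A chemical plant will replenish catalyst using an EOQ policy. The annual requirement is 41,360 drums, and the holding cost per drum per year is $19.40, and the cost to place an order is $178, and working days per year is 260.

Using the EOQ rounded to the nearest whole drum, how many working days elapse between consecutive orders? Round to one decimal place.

5.5 days

EOQ = √(2DS/H) = √(2 × 41,360 × 178 / 19.4)
    = √(758,977.32) ≈ 871.19 → Q = 871 drums
T = Q/D × 260 days = 871/41,360 × 260 = 5.475 days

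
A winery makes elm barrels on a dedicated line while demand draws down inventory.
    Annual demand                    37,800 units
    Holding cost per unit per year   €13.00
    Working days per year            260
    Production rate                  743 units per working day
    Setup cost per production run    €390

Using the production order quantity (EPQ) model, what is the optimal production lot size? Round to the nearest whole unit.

1,679 units

d = 37,800/260 = 145.3846 units/day;  effective holding cost H(1 − d/p) = 13·(1 − 145.3846/743) = 10.45626
Q* = √(2DS / H_eff) = √(2·37,800·390 / 10.45626) ≈ 1,679.21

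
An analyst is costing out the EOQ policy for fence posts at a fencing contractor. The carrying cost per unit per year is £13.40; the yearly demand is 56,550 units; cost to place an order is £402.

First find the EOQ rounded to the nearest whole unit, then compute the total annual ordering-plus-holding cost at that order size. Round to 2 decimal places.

£24,682.93

EOQ = √(2DS/H) = √(2 × 56,550 × 402 / 13.4)
    = √(3,393,000.00) ≈ 1,842.01 → Q = 1,842 units
Orders/yr = 56,550/1,842 = 30.700; ordering cost = 30.700 × £402 = £12,341.53
Average inventory = 1,842/2 = 921; holding cost = 921 × £13.4 = £12,341.40
Total = £12,341.53 + £12,341.40 = £24,682.93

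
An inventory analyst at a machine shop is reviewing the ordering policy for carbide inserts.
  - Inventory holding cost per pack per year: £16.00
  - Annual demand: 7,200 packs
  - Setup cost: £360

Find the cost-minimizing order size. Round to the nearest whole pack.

569 packs

Optimal lot size Q* = (2 × 7,200 × £360 / £16)^½ ≈ 569.21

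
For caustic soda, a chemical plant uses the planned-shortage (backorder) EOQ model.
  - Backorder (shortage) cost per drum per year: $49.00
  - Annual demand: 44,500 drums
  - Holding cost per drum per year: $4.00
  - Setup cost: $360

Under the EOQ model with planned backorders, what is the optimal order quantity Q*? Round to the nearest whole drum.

2,943 drums

Q* = √(2DS/H) · √((H + b)/b)
   = √(2 × 44,500 × 360 / 4) · √((4 + 49) / 49)
   = 2,830.194 × 1.0400 ≈ 2,943.45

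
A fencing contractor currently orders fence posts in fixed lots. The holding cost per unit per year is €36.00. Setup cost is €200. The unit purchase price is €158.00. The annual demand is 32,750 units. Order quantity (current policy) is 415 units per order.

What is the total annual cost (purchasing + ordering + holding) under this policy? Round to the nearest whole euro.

Ordering: D/Q × S = 32,750/415 × €200 = €15,783.13
Holding:  Q/2 × H = 415/2 × €36 = €7,470.00
Purchase cost = D·C = 32,750 × 158 = €5,174,500.00
Total = €15,783.13 + €7,470.00 + €5,174,500.00 = €5,197,753.13

€5,197,753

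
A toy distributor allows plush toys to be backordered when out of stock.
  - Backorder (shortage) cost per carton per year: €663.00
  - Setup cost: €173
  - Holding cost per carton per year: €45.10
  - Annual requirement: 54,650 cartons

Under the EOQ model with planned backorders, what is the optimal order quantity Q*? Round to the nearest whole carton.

Q* = √(2DS/H) · √((H + b)/b)
   = √(2 × 54,650 × 173 / 45.1) · √((45.1 + 663) / 663)
   = 647.508 × 1.0335 ≈ 669.17

669 cartons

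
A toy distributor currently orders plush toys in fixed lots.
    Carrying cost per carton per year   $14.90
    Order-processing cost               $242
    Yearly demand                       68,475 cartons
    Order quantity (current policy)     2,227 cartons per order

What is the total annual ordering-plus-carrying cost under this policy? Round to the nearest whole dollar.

$24,032

Ordering: D/Q × S = 68,475/2,227 × $242 = $7,440.93
Holding:  Q/2 × H = 2,227/2 × $14.9 = $16,591.15
Total = $7,440.93 + $16,591.15 = $24,032.08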